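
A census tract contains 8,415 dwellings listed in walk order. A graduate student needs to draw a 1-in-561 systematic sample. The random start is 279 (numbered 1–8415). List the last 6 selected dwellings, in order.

5328, 5889, 6450, 7011, 7572, 8133

10th selection = 279 + 9×561 = 5328
11th: 5328 + 561 = 5889
12th: 5889 + 561 = 6450
13th: 6450 + 561 = 7011
14th: 7011 + 561 = 7572
15th: 7572 + 561 = 8133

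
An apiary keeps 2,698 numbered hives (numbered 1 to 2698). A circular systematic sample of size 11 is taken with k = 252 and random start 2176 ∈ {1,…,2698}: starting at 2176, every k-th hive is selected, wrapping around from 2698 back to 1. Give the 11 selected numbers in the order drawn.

2176, 2428, 2680, 234, 486, 738, 990, 1242, 1494, 1746, 1998

Selection 1: 2176
Selection 2: 2176 + 252 = 2428
Selection 3: 2428 + 252 = 2680
Selection 4: 2680 + 252 = 2932 → 2932 − 2698 = 234
Selection 5: 234 + 252 = 486
Selection 6: 486 + 252 = 738
Selection 7: 738 + 252 = 990
Selection 8: 990 + 252 = 1242
Selection 9: 1242 + 252 = 1494
Selection 10: 1494 + 252 = 1746
Selection 11: 1746 + 252 = 1998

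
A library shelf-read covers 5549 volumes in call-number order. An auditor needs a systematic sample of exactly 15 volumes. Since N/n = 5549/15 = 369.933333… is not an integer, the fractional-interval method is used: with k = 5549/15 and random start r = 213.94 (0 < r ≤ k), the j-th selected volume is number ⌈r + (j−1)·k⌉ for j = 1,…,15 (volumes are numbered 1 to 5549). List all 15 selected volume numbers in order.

j=1: r + 0k = 213.94 → ⌈·⌉ = 214
j=2: r + 1k = 583.873333… → ⌈·⌉ = 584
j=3: r + 2k = 953.806666… → ⌈·⌉ = 954
j=4: r + 3k = 1323.74 → ⌈·⌉ = 1324
j=5: r + 4k = 1693.673333… → ⌈·⌉ = 1694
j=6: r + 5k = 2063.606666… → ⌈·⌉ = 2064
j=7: r + 6k = 2433.54 → ⌈·⌉ = 2434
j=8: r + 7k = 2803.473333… → ⌈·⌉ = 2804
j=9: r + 8k = 3173.406666… → ⌈·⌉ = 3174
j=10: r + 9k = 3543.34 → ⌈·⌉ = 3544
j=11: r + 10k = 3913.273333… → ⌈·⌉ = 3914
j=12: r + 11k = 4283.206666… → ⌈·⌉ = 4284
j=13: r + 12k = 4653.14 → ⌈·⌉ = 4654
j=14: r + 13k = 5023.073333… → ⌈·⌉ = 5024
j=15: r + 14k = 5393.006666… → ⌈·⌉ = 5394

214, 584, 954, 1324, 1694, 2064, 2434, 2804, 3174, 3544, 3914, 4284, 4654, 5024, 5394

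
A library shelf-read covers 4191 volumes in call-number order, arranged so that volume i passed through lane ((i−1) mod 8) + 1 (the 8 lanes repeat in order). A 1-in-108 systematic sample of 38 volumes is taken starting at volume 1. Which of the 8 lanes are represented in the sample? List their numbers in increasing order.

Consecutive selections differ by k = 108, so their lane numbers differ by 108 mod 8 = 4.
gcd(108, 8) = 4, so the sample visits 8/4 = 2 distinct residues mod 8.
Start 1 is lane 1; the lanes hit are 1, 5.

1, 5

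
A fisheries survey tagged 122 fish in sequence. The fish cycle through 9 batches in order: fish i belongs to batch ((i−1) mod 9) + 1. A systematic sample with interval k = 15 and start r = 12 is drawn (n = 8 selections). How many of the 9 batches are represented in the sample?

Consecutive selections differ by k = 15, so their batch numbers differ by 15 mod 9 = 6.
gcd(15, 9) = 3, so the sample visits 9/3 = 3 distinct residues mod 9.
Start 12 is batch 3; the batches hit are 3, 6, 9.

3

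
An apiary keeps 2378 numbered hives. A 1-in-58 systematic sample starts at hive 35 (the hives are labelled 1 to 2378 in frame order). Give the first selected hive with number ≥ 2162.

2181

k = 58
Steps past start: ⌈(2162 − 35)/58⌉ = ⌈2127/58⌉ = 37
Selected hive: 35 + 37×58 = 2181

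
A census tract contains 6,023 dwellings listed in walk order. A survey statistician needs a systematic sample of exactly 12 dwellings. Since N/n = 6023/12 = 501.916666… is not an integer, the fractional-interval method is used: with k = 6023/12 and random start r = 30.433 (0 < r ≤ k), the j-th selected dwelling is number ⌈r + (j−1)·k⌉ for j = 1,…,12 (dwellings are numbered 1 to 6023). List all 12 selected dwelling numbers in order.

j=1: r + 0k = 30.433 → ⌈·⌉ = 31
j=2: r + 1k = 532.349666… → ⌈·⌉ = 533
j=3: r + 2k = 1034.266333… → ⌈·⌉ = 1035
j=4: r + 3k = 1536.183 → ⌈·⌉ = 1537
j=5: r + 4k = 2038.099666… → ⌈·⌉ = 2039
j=6: r + 5k = 2540.016333… → ⌈·⌉ = 2541
j=7: r + 6k = 3041.933 → ⌈·⌉ = 3042
j=8: r + 7k = 3543.849666… → ⌈·⌉ = 3544
j=9: r + 8k = 4045.766333… → ⌈·⌉ = 4046
j=10: r + 9k = 4547.683 → ⌈·⌉ = 4548
j=11: r + 10k = 5049.599666… → ⌈·⌉ = 5050
j=12: r + 11k = 5551.516333… → ⌈·⌉ = 5552

31, 533, 1035, 1537, 2039, 2541, 3042, 3544, 4046, 4548, 5050, 5552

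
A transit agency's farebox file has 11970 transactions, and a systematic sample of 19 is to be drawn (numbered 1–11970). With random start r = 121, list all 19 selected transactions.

k = N/n = 11970/19 = 630
transaction 1: 121
transaction 2: 121 + 630 = 751
transaction 3: 751 + 630 = 1381
transaction 4: 1381 + 630 = 2011
transaction 5: 2011 + 630 = 2641
transaction 6: 2641 + 630 = 3271
transaction 7: 3271 + 630 = 3901
transaction 8: 3901 + 630 = 4531
transaction 9: 4531 + 630 = 5161
transaction 10: 5161 + 630 = 5791
transaction 11: 5791 + 630 = 6421
transaction 12: 6421 + 630 = 7051
transaction 13: 7051 + 630 = 7681
transaction 14: 7681 + 630 = 8311
transaction 15: 8311 + 630 = 8941
transaction 16: 8941 + 630 = 9571
transaction 17: 9571 + 630 = 10201
transaction 18: 10201 + 630 = 10831
transaction 19: 10831 + 630 = 11461

121, 751, 1381, 2011, 2641, 3271, 3901, 4531, 5161, 5791, 6421, 7051, 7681, 8311, 8941, 9571, 10201, 10831, 11461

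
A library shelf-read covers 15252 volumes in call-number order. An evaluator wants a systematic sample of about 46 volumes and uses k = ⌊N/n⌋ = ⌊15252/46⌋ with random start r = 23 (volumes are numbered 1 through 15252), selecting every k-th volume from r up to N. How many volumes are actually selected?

47

k = ⌊15252/46⌋ = 331
Achieved size = ⌊(15252 − 23)/331⌋ + 1 = ⌊15229/331⌋ + 1 = 46 + 1 = 47
(last selection: 23 + 46×331 = 15249 ≤ 15252; next would be 15580 > 15252)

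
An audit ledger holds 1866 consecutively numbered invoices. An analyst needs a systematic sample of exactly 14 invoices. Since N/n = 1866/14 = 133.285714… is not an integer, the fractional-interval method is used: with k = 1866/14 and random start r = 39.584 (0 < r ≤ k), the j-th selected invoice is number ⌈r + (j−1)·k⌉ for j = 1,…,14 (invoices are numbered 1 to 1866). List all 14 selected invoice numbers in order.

j=1: r + 0k = 39.584 → ⌈·⌉ = 40
j=2: r + 1k = 172.869714… → ⌈·⌉ = 173
j=3: r + 2k = 306.155428… → ⌈·⌉ = 307
j=4: r + 3k = 439.441142… → ⌈·⌉ = 440
j=5: r + 4k = 572.726857… → ⌈·⌉ = 573
j=6: r + 5k = 706.012571… → ⌈·⌉ = 707
j=7: r + 6k = 839.298285… → ⌈·⌉ = 840
j=8: r + 7k = 972.584 → ⌈·⌉ = 973
j=9: r + 8k = 1105.869714… → ⌈·⌉ = 1106
j=10: r + 9k = 1239.155428… → ⌈·⌉ = 1240
j=11: r + 10k = 1372.441142… → ⌈·⌉ = 1373
j=12: r + 11k = 1505.726857… → ⌈·⌉ = 1506
j=13: r + 12k = 1639.012571… → ⌈·⌉ = 1640
j=14: r + 13k = 1772.298285… → ⌈·⌉ = 1773

40, 173, 307, 440, 573, 707, 840, 973, 1106, 1240, 1373, 1506, 1640, 1773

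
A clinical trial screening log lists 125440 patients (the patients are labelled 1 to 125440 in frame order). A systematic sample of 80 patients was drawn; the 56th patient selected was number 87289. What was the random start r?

1049

k = 125440/80 = 1568
r = 87289 − (56−1)×1568 = 87289 − 86240 = 1049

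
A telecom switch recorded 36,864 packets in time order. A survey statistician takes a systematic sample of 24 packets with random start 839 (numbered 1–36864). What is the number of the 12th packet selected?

17735

k = 36864/24 = 1536
12th selection = r + (12−1)·k = 839 + 11×1536 = 839 + 16896 = 17735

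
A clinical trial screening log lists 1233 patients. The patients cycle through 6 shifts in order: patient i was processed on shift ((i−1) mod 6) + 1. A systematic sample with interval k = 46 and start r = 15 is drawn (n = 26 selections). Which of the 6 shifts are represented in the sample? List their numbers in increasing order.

Consecutive selections differ by k = 46, so their shift numbers differ by 46 mod 6 = 4.
gcd(46, 6) = 2, so the sample visits 6/2 = 3 distinct residues mod 6.
Start 15 is shift 3; the shifts hit are 1, 3, 5.

1, 3, 5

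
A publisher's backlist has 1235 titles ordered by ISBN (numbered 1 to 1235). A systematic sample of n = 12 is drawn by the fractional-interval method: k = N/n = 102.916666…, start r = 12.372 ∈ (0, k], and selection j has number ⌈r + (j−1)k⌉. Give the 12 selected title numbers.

13, 116, 219, 322, 425, 527, 630, 733, 836, 939, 1042, 1145

j=1: r + 0k = 12.372 → ⌈·⌉ = 13
j=2: r + 1k = 115.288666… → ⌈·⌉ = 116
j=3: r + 2k = 218.205333… → ⌈·⌉ = 219
j=4: r + 3k = 321.122 → ⌈·⌉ = 322
j=5: r + 4k = 424.038666… → ⌈·⌉ = 425
j=6: r + 5k = 526.955333… → ⌈·⌉ = 527
j=7: r + 6k = 629.872 → ⌈·⌉ = 630
j=8: r + 7k = 732.788666… → ⌈·⌉ = 733
j=9: r + 8k = 835.705333… → ⌈·⌉ = 836
j=10: r + 9k = 938.622 → ⌈·⌉ = 939
j=11: r + 10k = 1041.538666… → ⌈·⌉ = 1042
j=12: r + 11k = 1144.455333… → ⌈·⌉ = 1145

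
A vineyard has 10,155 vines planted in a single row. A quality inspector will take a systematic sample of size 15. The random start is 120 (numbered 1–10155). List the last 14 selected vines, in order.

k = N/n = 10155/15 = 677
2nd selection = 120 + 1×677 = 797
3rd: 797 + 677 = 1474
4th: 1474 + 677 = 2151
5th: 2151 + 677 = 2828
6th: 2828 + 677 = 3505
7th: 3505 + 677 = 4182
8th: 4182 + 677 = 4859
9th: 4859 + 677 = 5536
10th: 5536 + 677 = 6213
11th: 6213 + 677 = 6890
12th: 6890 + 677 = 7567
13th: 7567 + 677 = 8244
14th: 8244 + 677 = 8921
15th: 8921 + 677 = 9598

797, 1474, 2151, 2828, 3505, 4182, 4859, 5536, 6213, 6890, 7567, 8244, 8921, 9598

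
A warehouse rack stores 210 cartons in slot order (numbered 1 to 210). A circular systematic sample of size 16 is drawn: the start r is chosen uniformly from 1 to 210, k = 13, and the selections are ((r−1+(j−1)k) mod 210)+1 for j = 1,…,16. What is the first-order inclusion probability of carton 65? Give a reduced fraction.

8/105

For each position j, as r ranges over 1…210 the j-th selection hits every carton exactly once, so carton 65 is selected for exactly 16 of the 210 starts.
Inclusion probability = 16/210 = 8/105.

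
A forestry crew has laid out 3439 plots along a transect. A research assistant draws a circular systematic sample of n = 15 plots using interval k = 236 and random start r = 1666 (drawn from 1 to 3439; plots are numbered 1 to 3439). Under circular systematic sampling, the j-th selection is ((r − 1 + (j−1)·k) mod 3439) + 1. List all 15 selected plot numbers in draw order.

1666, 1902, 2138, 2374, 2610, 2846, 3082, 3318, 115, 351, 587, 823, 1059, 1295, 1531

Selection 1: 1666
Selection 2: 1666 + 236 = 1902
Selection 3: 1902 + 236 = 2138
Selection 4: 2138 + 236 = 2374
Selection 5: 2374 + 236 = 2610
Selection 6: 2610 + 236 = 2846
Selection 7: 2846 + 236 = 3082
Selection 8: 3082 + 236 = 3318
Selection 9: 3318 + 236 = 3554 → 3554 − 3439 = 115
Selection 10: 115 + 236 = 351
Selection 11: 351 + 236 = 587
Selection 12: 587 + 236 = 823
Selection 13: 823 + 236 = 1059
Selection 14: 1059 + 236 = 1295
Selection 15: 1295 + 236 = 1531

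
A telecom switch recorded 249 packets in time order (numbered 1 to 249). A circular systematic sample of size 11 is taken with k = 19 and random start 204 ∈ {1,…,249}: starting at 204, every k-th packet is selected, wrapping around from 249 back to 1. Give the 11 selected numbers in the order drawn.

204, 223, 242, 12, 31, 50, 69, 88, 107, 126, 145

Selection 1: 204
Selection 2: 204 + 19 = 223
Selection 3: 223 + 19 = 242
Selection 4: 242 + 19 = 261 → 261 − 249 = 12
Selection 5: 12 + 19 = 31
Selection 6: 31 + 19 = 50
Selection 7: 50 + 19 = 69
Selection 8: 69 + 19 = 88
Selection 9: 88 + 19 = 107
Selection 10: 107 + 19 = 126
Selection 11: 126 + 19 = 145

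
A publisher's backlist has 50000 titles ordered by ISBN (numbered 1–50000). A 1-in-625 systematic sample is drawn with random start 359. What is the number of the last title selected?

49734

k = 625
80th selection = r + (80−1)·k = 359 + 79×625 = 359 + 49375 = 49734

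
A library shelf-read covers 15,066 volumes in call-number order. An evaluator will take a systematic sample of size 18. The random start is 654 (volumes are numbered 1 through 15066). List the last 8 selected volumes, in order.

k = N/n = 15066/18 = 837
11th selection = 654 + 10×837 = 9024
12th: 9024 + 837 = 9861
13th: 9861 + 837 = 10698
14th: 10698 + 837 = 11535
15th: 11535 + 837 = 12372
16th: 12372 + 837 = 13209
17th: 13209 + 837 = 14046
18th: 14046 + 837 = 14883

9024, 9861, 10698, 11535, 12372, 13209, 14046, 14883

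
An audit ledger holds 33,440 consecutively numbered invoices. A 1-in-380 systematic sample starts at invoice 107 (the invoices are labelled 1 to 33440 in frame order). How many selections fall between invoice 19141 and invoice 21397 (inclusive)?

6

k = 380
First selection ≥ 19141: 107 + ⌈(19141−107)/380⌉·380 = 107 + 51×380 = 19487
Last selection ≤ 21397: 107 + ⌊(21397−107)/380⌋·380 = 107 + 56×380 = 21387
Count = 56 − 51 + 1 = 6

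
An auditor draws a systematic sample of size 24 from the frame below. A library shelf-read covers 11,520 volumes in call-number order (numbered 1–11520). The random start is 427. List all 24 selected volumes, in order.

427, 907, 1387, 1867, 2347, 2827, 3307, 3787, 4267, 4747, 5227, 5707, 6187, 6667, 7147, 7627, 8107, 8587, 9067, 9547, 10027, 10507, 10987, 11467

k = N/n = 11520/24 = 480
volume 1: 427
volume 2: 427 + 480 = 907
volume 3: 907 + 480 = 1387
volume 4: 1387 + 480 = 1867
volume 5: 1867 + 480 = 2347
volume 6: 2347 + 480 = 2827
volume 7: 2827 + 480 = 3307
volume 8: 3307 + 480 = 3787
volume 9: 3787 + 480 = 4267
volume 10: 4267 + 480 = 4747
volume 11: 4747 + 480 = 5227
volume 12: 5227 + 480 = 5707
volume 13: 5707 + 480 = 6187
volume 14: 6187 + 480 = 6667
volume 15: 6667 + 480 = 7147
volume 16: 7147 + 480 = 7627
volume 17: 7627 + 480 = 8107
volume 18: 8107 + 480 = 8587
volume 19: 8587 + 480 = 9067
volume 20: 9067 + 480 = 9547
volume 21: 9547 + 480 = 10027
volume 22: 10027 + 480 = 10507
volume 23: 10507 + 480 = 10987
volume 24: 10987 + 480 = 11467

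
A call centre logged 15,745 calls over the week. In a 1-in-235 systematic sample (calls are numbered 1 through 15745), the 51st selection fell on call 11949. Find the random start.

k = 235
r = 11949 − (51−1)×235 = 11949 − 11750 = 199

199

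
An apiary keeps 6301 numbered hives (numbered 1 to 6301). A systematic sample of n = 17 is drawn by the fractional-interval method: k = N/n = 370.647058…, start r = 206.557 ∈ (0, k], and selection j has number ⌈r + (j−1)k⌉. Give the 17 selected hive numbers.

j=1: r + 0k = 206.557 → ⌈·⌉ = 207
j=2: r + 1k = 577.204058… → ⌈·⌉ = 578
j=3: r + 2k = 947.851117… → ⌈·⌉ = 948
j=4: r + 3k = 1318.498176… → ⌈·⌉ = 1319
j=5: r + 4k = 1689.145235… → ⌈·⌉ = 1690
j=6: r + 5k = 2059.792294… → ⌈·⌉ = 2060
j=7: r + 6k = 2430.439352… → ⌈·⌉ = 2431
j=8: r + 7k = 2801.086411… → ⌈·⌉ = 2802
j=9: r + 8k = 3171.733470… → ⌈·⌉ = 3172
j=10: r + 9k = 3542.380529… → ⌈·⌉ = 3543
j=11: r + 10k = 3913.027588… → ⌈·⌉ = 3914
j=12: r + 11k = 4283.674647… → ⌈·⌉ = 4284
j=13: r + 12k = 4654.321705… → ⌈·⌉ = 4655
j=14: r + 13k = 5024.968764… → ⌈·⌉ = 5025
j=15: r + 14k = 5395.615823… → ⌈·⌉ = 5396
j=16: r + 15k = 5766.262882… → ⌈·⌉ = 5767
j=17: r + 16k = 6136.909941… → ⌈·⌉ = 6137

207, 578, 948, 1319, 1690, 2060, 2431, 2802, 3172, 3543, 3914, 4284, 4655, 5025, 5396, 5767, 6137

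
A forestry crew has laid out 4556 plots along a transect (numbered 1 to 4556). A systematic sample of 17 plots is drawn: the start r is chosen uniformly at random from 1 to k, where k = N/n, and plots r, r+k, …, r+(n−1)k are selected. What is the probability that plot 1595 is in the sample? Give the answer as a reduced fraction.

1/268

k = 4556/17 = 268.
Plot 1595 is selected iff r ≡ 1595 (mod 268); exactly one such r in {1,…,268}.
Inclusion probability = 1/268.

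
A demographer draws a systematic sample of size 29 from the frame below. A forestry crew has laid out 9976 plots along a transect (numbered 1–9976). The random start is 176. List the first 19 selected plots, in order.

k = N/n = 9976/29 = 344
plot 1: 176
plot 2: 176 + 344 = 520
plot 3: 520 + 344 = 864
plot 4: 864 + 344 = 1208
plot 5: 1208 + 344 = 1552
plot 6: 1552 + 344 = 1896
plot 7: 1896 + 344 = 2240
plot 8: 2240 + 344 = 2584
plot 9: 2584 + 344 = 2928
plot 10: 2928 + 344 = 3272
plot 11: 3272 + 344 = 3616
plot 12: 3616 + 344 = 3960
plot 13: 3960 + 344 = 4304
plot 14: 4304 + 344 = 4648
plot 15: 4648 + 344 = 4992
plot 16: 4992 + 344 = 5336
plot 17: 5336 + 344 = 5680
plot 18: 5680 + 344 = 6024
plot 19: 6024 + 344 = 6368

176, 520, 864, 1208, 1552, 1896, 2240, 2584, 2928, 3272, 3616, 3960, 4304, 4648, 4992, 5336, 5680, 6024, 6368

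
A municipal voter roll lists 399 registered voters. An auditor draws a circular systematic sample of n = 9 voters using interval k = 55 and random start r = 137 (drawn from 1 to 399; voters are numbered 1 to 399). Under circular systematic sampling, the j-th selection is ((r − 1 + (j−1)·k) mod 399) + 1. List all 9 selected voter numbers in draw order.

137, 192, 247, 302, 357, 13, 68, 123, 178

Selection 1: 137
Selection 2: 137 + 55 = 192
Selection 3: 192 + 55 = 247
Selection 4: 247 + 55 = 302
Selection 5: 302 + 55 = 357
Selection 6: 357 + 55 = 412 → 412 − 399 = 13
Selection 7: 13 + 55 = 68
Selection 8: 68 + 55 = 123
Selection 9: 123 + 55 = 178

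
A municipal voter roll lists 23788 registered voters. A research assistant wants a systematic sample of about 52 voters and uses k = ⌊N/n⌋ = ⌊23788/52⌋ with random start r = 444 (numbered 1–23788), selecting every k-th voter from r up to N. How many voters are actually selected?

52

k = ⌊23788/52⌋ = 457
Achieved size = ⌊(23788 − 444)/457⌋ + 1 = ⌊23344/457⌋ + 1 = 51 + 1 = 52
(last selection: 444 + 51×457 = 23751 ≤ 23788; next would be 24208 > 23788)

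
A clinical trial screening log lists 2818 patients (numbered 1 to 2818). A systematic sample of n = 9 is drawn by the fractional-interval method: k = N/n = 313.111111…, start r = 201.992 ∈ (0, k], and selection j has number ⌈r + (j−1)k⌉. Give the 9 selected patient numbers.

j=1: r + 0k = 201.992 → ⌈·⌉ = 202
j=2: r + 1k = 515.103111… → ⌈·⌉ = 516
j=3: r + 2k = 828.214222… → ⌈·⌉ = 829
j=4: r + 3k = 1141.325333… → ⌈·⌉ = 1142
j=5: r + 4k = 1454.436444… → ⌈·⌉ = 1455
j=6: r + 5k = 1767.547555… → ⌈·⌉ = 1768
j=7: r + 6k = 2080.658666… → ⌈·⌉ = 2081
j=8: r + 7k = 2393.769777… → ⌈·⌉ = 2394
j=9: r + 8k = 2706.880888… → ⌈·⌉ = 2707

202, 516, 829, 1142, 1455, 1768, 2081, 2394, 2707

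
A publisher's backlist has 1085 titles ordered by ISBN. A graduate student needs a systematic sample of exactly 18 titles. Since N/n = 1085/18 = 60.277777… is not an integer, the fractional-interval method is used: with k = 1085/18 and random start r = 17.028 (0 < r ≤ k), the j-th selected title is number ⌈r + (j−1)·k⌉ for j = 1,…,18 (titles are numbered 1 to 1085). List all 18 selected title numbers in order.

18, 78, 138, 198, 259, 319, 379, 439, 500, 560, 620, 681, 741, 801, 861, 922, 982, 1042

j=1: r + 0k = 17.028 → ⌈·⌉ = 18
j=2: r + 1k = 77.305777… → ⌈·⌉ = 78
j=3: r + 2k = 137.583555… → ⌈·⌉ = 138
j=4: r + 3k = 197.861333… → ⌈·⌉ = 198
j=5: r + 4k = 258.139111… → ⌈·⌉ = 259
j=6: r + 5k = 318.416888… → ⌈·⌉ = 319
j=7: r + 6k = 378.694666… → ⌈·⌉ = 379
j=8: r + 7k = 438.972444… → ⌈·⌉ = 439
j=9: r + 8k = 499.250222… → ⌈·⌉ = 500
j=10: r + 9k = 559.528 → ⌈·⌉ = 560
j=11: r + 10k = 619.805777… → ⌈·⌉ = 620
j=12: r + 11k = 680.083555… → ⌈·⌉ = 681
j=13: r + 12k = 740.361333… → ⌈·⌉ = 741
j=14: r + 13k = 800.639111… → ⌈·⌉ = 801
j=15: r + 14k = 860.916888… → ⌈·⌉ = 861
j=16: r + 15k = 921.194666… → ⌈·⌉ = 922
j=17: r + 16k = 981.472444… → ⌈·⌉ = 982
j=18: r + 17k = 1041.750222… → ⌈·⌉ = 1042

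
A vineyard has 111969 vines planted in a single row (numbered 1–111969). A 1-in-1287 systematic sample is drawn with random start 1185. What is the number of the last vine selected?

k = 1287
87th selection = r + (87−1)·k = 1185 + 86×1287 = 1185 + 110682 = 111867

111867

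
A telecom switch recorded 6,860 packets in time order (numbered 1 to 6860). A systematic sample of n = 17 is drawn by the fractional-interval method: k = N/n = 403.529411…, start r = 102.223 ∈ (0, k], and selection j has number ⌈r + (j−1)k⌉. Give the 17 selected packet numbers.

103, 506, 910, 1313, 1717, 2120, 2524, 2927, 3331, 3734, 4138, 4542, 4945, 5349, 5752, 6156, 6559

j=1: r + 0k = 102.223 → ⌈·⌉ = 103
j=2: r + 1k = 505.752411… → ⌈·⌉ = 506
j=3: r + 2k = 909.281823… → ⌈·⌉ = 910
j=4: r + 3k = 1312.811235… → ⌈·⌉ = 1313
j=5: r + 4k = 1716.340647… → ⌈·⌉ = 1717
j=6: r + 5k = 2119.870058… → ⌈·⌉ = 2120
j=7: r + 6k = 2523.399470… → ⌈·⌉ = 2524
j=8: r + 7k = 2926.928882… → ⌈·⌉ = 2927
j=9: r + 8k = 3330.458294… → ⌈·⌉ = 3331
j=10: r + 9k = 3733.987705… → ⌈·⌉ = 3734
j=11: r + 10k = 4137.517117… → ⌈·⌉ = 4138
j=12: r + 11k = 4541.046529… → ⌈·⌉ = 4542
j=13: r + 12k = 4944.575941… → ⌈·⌉ = 4945
j=14: r + 13k = 5348.105352… → ⌈·⌉ = 5349
j=15: r + 14k = 5751.634764… → ⌈·⌉ = 5752
j=16: r + 15k = 6155.164176… → ⌈·⌉ = 6156
j=17: r + 16k = 6558.693588… → ⌈·⌉ = 6559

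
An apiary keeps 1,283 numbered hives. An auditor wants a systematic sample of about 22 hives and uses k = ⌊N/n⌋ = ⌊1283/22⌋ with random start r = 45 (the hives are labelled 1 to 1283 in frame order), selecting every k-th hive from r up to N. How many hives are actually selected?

22

k = ⌊1283/22⌋ = 58
Achieved size = ⌊(1283 − 45)/58⌋ + 1 = ⌊1238/58⌋ + 1 = 21 + 1 = 22
(last selection: 45 + 21×58 = 1263 ≤ 1283; next would be 1321 > 1283)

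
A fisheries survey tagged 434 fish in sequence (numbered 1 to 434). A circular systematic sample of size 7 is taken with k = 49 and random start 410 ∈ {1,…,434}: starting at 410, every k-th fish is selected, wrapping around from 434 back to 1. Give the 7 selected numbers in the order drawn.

Selection 1: 410
Selection 2: 410 + 49 = 459 → 459 − 434 = 25
Selection 3: 25 + 49 = 74
Selection 4: 74 + 49 = 123
Selection 5: 123 + 49 = 172
Selection 6: 172 + 49 = 221
Selection 7: 221 + 49 = 270

410, 25, 74, 123, 172, 221, 270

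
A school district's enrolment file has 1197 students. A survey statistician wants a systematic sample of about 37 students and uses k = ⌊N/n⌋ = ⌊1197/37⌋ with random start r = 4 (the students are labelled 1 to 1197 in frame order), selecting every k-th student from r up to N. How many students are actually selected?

k = ⌊1197/37⌋ = 32
Achieved size = ⌊(1197 − 4)/32⌋ + 1 = ⌊1193/32⌋ + 1 = 37 + 1 = 38
(last selection: 4 + 37×32 = 1188 ≤ 1197; next would be 1220 > 1197)

38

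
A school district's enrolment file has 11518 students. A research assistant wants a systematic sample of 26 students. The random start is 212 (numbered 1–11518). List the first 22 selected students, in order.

k = N/n = 11518/26 = 443
student 1: 212
student 2: 212 + 443 = 655
student 3: 655 + 443 = 1098
student 4: 1098 + 443 = 1541
student 5: 1541 + 443 = 1984
student 6: 1984 + 443 = 2427
student 7: 2427 + 443 = 2870
student 8: 2870 + 443 = 3313
student 9: 3313 + 443 = 3756
student 10: 3756 + 443 = 4199
student 11: 4199 + 443 = 4642
student 12: 4642 + 443 = 5085
student 13: 5085 + 443 = 5528
student 14: 5528 + 443 = 5971
student 15: 5971 + 443 = 6414
student 16: 6414 + 443 = 6857
student 17: 6857 + 443 = 7300
student 18: 7300 + 443 = 7743
student 19: 7743 + 443 = 8186
student 20: 8186 + 443 = 8629
student 21: 8629 + 443 = 9072
student 22: 9072 + 443 = 9515

212, 655, 1098, 1541, 1984, 2427, 2870, 3313, 3756, 4199, 4642, 5085, 5528, 5971, 6414, 6857, 7300, 7743, 8186, 8629, 9072, 9515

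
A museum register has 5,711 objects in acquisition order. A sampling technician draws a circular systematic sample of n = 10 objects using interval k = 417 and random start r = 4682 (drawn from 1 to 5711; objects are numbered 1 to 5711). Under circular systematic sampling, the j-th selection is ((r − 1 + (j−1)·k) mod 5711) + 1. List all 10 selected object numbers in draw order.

Selection 1: 4682
Selection 2: 4682 + 417 = 5099
Selection 3: 5099 + 417 = 5516
Selection 4: 5516 + 417 = 5933 → 5933 − 5711 = 222
Selection 5: 222 + 417 = 639
Selection 6: 639 + 417 = 1056
Selection 7: 1056 + 417 = 1473
Selection 8: 1473 + 417 = 1890
Selection 9: 1890 + 417 = 2307
Selection 10: 2307 + 417 = 2724

4682, 5099, 5516, 222, 639, 1056, 1473, 1890, 2307, 2724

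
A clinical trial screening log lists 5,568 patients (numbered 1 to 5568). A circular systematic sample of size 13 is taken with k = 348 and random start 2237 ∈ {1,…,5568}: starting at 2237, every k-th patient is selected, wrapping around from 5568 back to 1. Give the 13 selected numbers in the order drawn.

Selection 1: 2237
Selection 2: 2237 + 348 = 2585
Selection 3: 2585 + 348 = 2933
Selection 4: 2933 + 348 = 3281
Selection 5: 3281 + 348 = 3629
Selection 6: 3629 + 348 = 3977
Selection 7: 3977 + 348 = 4325
Selection 8: 4325 + 348 = 4673
Selection 9: 4673 + 348 = 5021
Selection 10: 5021 + 348 = 5369
Selection 11: 5369 + 348 = 5717 → 5717 − 5568 = 149
Selection 12: 149 + 348 = 497
Selection 13: 497 + 348 = 845

2237, 2585, 2933, 3281, 3629, 3977, 4325, 4673, 5021, 5369, 149, 497, 845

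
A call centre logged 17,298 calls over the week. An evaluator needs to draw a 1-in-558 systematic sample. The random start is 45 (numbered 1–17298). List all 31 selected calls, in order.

45, 603, 1161, 1719, 2277, 2835, 3393, 3951, 4509, 5067, 5625, 6183, 6741, 7299, 7857, 8415, 8973, 9531, 10089, 10647, 11205, 11763, 12321, 12879, 13437, 13995, 14553, 15111, 15669, 16227, 16785

call 1: 45
call 2: 45 + 558 = 603
call 3: 603 + 558 = 1161
call 4: 1161 + 558 = 1719
call 5: 1719 + 558 = 2277
call 6: 2277 + 558 = 2835
call 7: 2835 + 558 = 3393
call 8: 3393 + 558 = 3951
call 9: 3951 + 558 = 4509
call 10: 4509 + 558 = 5067
call 11: 5067 + 558 = 5625
call 12: 5625 + 558 = 6183
call 13: 6183 + 558 = 6741
call 14: 6741 + 558 = 7299
call 15: 7299 + 558 = 7857
call 16: 7857 + 558 = 8415
call 17: 8415 + 558 = 8973
call 18: 8973 + 558 = 9531
call 19: 9531 + 558 = 10089
call 20: 10089 + 558 = 10647
call 21: 10647 + 558 = 11205
call 22: 11205 + 558 = 11763
call 23: 11763 + 558 = 12321
call 24: 12321 + 558 = 12879
call 25: 12879 + 558 = 13437
call 26: 13437 + 558 = 13995
call 27: 13995 + 558 = 14553
call 28: 14553 + 558 = 15111
call 29: 15111 + 558 = 15669
call 30: 15669 + 558 = 16227
call 31: 16227 + 558 = 16785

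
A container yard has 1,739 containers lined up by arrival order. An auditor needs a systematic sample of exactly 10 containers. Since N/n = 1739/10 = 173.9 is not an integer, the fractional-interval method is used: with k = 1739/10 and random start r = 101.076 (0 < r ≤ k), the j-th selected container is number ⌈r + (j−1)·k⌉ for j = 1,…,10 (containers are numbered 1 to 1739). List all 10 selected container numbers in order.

102, 275, 449, 623, 797, 971, 1145, 1319, 1493, 1667

j=1: r + 0k = 101.076 → ⌈·⌉ = 102
j=2: r + 1k = 274.976 → ⌈·⌉ = 275
j=3: r + 2k = 448.876 → ⌈·⌉ = 449
j=4: r + 3k = 622.776 → ⌈·⌉ = 623
j=5: r + 4k = 796.676 → ⌈·⌉ = 797
j=6: r + 5k = 970.576 → ⌈·⌉ = 971
j=7: r + 6k = 1144.476 → ⌈·⌉ = 1145
j=8: r + 7k = 1318.376 → ⌈·⌉ = 1319
j=9: r + 8k = 1492.276 → ⌈·⌉ = 1493
j=10: r + 9k = 1666.176 → ⌈·⌉ = 1667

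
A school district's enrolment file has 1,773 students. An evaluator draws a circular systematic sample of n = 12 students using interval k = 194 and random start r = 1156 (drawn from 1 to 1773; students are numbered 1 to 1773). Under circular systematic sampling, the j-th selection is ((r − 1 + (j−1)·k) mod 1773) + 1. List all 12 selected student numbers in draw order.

1156, 1350, 1544, 1738, 159, 353, 547, 741, 935, 1129, 1323, 1517

Selection 1: 1156
Selection 2: 1156 + 194 = 1350
Selection 3: 1350 + 194 = 1544
Selection 4: 1544 + 194 = 1738
Selection 5: 1738 + 194 = 1932 → 1932 − 1773 = 159
Selection 6: 159 + 194 = 353
Selection 7: 353 + 194 = 547
Selection 8: 547 + 194 = 741
Selection 9: 741 + 194 = 935
Selection 10: 935 + 194 = 1129
Selection 11: 1129 + 194 = 1323
Selection 12: 1323 + 194 = 1517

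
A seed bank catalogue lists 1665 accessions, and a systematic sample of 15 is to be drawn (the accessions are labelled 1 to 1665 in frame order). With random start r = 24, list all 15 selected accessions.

24, 135, 246, 357, 468, 579, 690, 801, 912, 1023, 1134, 1245, 1356, 1467, 1578

k = N/n = 1665/15 = 111
accession 1: 24
accession 2: 24 + 111 = 135
accession 3: 135 + 111 = 246
accession 4: 246 + 111 = 357
accession 5: 357 + 111 = 468
accession 6: 468 + 111 = 579
accession 7: 579 + 111 = 690
accession 8: 690 + 111 = 801
accession 9: 801 + 111 = 912
accession 10: 912 + 111 = 1023
accession 11: 1023 + 111 = 1134
accession 12: 1134 + 111 = 1245
accession 13: 1245 + 111 = 1356
accession 14: 1356 + 111 = 1467
accession 15: 1467 + 111 = 1578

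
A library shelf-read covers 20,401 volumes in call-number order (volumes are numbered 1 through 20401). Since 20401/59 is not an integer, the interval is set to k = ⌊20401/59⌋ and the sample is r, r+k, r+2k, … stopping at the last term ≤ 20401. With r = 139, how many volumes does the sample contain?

k = ⌊20401/59⌋ = 345
Achieved size = ⌊(20401 − 139)/345⌋ + 1 = ⌊20262/345⌋ + 1 = 58 + 1 = 59
(last selection: 139 + 58×345 = 20149 ≤ 20401; next would be 20494 > 20401)

59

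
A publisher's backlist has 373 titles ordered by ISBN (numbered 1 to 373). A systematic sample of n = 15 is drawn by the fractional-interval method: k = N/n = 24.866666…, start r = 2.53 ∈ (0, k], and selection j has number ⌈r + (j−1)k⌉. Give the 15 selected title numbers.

3, 28, 53, 78, 102, 127, 152, 177, 202, 227, 252, 277, 301, 326, 351

j=1: r + 0k = 2.53 → ⌈·⌉ = 3
j=2: r + 1k = 27.396666… → ⌈·⌉ = 28
j=3: r + 2k = 52.263333… → ⌈·⌉ = 53
j=4: r + 3k = 77.13 → ⌈·⌉ = 78
j=5: r + 4k = 101.996666… → ⌈·⌉ = 102
j=6: r + 5k = 126.863333… → ⌈·⌉ = 127
j=7: r + 6k = 151.73 → ⌈·⌉ = 152
j=8: r + 7k = 176.596666… → ⌈·⌉ = 177
j=9: r + 8k = 201.463333… → ⌈·⌉ = 202
j=10: r + 9k = 226.33 → ⌈·⌉ = 227
j=11: r + 10k = 251.196666… → ⌈·⌉ = 252
j=12: r + 11k = 276.063333… → ⌈·⌉ = 277
j=13: r + 12k = 300.93 → ⌈·⌉ = 301
j=14: r + 13k = 325.796666… → ⌈·⌉ = 326
j=15: r + 14k = 350.663333… → ⌈·⌉ = 351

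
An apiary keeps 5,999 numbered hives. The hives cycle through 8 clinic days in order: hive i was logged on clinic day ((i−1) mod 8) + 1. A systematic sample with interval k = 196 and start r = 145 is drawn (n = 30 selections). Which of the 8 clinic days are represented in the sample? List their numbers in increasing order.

Consecutive selections differ by k = 196, so their clinic day numbers differ by 196 mod 8 = 4.
gcd(196, 8) = 4, so the sample visits 8/4 = 2 distinct residues mod 8.
Start 145 is clinic day 1; the clinic days hit are 1, 5.

1, 5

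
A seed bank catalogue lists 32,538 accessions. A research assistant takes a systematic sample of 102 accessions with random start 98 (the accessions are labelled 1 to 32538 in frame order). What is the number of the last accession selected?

32317

k = 32538/102 = 319
102nd selection = r + (102−1)·k = 98 + 101×319 = 98 + 32219 = 32317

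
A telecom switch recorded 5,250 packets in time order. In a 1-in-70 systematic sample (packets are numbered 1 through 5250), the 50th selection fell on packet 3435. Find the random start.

k = 70
r = 3435 − (50−1)×70 = 3435 − 3430 = 5

5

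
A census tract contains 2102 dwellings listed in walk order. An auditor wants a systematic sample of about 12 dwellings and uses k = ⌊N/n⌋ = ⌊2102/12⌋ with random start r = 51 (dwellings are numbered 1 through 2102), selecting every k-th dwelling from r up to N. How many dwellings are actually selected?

k = ⌊2102/12⌋ = 175
Achieved size = ⌊(2102 − 51)/175⌋ + 1 = ⌊2051/175⌋ + 1 = 11 + 1 = 12
(last selection: 51 + 11×175 = 1976 ≤ 2102; next would be 2151 > 2102)

12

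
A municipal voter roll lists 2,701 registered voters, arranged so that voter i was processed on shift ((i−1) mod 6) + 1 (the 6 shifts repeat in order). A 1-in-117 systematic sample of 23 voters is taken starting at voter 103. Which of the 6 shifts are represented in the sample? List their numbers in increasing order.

1, 4

Consecutive selections differ by k = 117, so their shift numbers differ by 117 mod 6 = 3.
gcd(117, 6) = 3, so the sample visits 6/3 = 2 distinct residues mod 6.
Start 103 is shift 1; the shifts hit are 1, 4.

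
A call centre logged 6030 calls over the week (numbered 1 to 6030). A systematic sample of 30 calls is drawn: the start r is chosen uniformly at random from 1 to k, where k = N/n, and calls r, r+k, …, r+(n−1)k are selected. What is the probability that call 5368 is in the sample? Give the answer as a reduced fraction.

1/201

k = 6030/30 = 201.
Call 5368 is selected iff r ≡ 5368 (mod 201); exactly one such r in {1,…,201}.
Inclusion probability = 1/201.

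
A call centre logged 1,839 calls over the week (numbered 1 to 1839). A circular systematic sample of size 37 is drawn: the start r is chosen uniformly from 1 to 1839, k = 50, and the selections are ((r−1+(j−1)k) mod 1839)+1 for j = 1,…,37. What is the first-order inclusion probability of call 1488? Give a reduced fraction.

For each position j, as r ranges over 1…1839 the j-th selection hits every call exactly once, so call 1488 is selected for exactly 37 of the 1839 starts.
Inclusion probability = 37/1839.

37/1839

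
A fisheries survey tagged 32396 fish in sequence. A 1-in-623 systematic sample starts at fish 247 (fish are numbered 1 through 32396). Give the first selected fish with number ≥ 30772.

k = 623
Steps past start: ⌈(30772 − 247)/623⌉ = ⌈30525/623⌉ = 49
Selected fish: 247 + 49×623 = 30774

30774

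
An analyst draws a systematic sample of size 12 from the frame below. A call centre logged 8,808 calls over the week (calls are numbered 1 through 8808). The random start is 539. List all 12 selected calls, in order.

539, 1273, 2007, 2741, 3475, 4209, 4943, 5677, 6411, 7145, 7879, 8613

k = N/n = 8808/12 = 734
call 1: 539
call 2: 539 + 734 = 1273
call 3: 1273 + 734 = 2007
call 4: 2007 + 734 = 2741
call 5: 2741 + 734 = 3475
call 6: 3475 + 734 = 4209
call 7: 4209 + 734 = 4943
call 8: 4943 + 734 = 5677
call 9: 5677 + 734 = 6411
call 10: 6411 + 734 = 7145
call 11: 7145 + 734 = 7879
call 12: 7879 + 734 = 8613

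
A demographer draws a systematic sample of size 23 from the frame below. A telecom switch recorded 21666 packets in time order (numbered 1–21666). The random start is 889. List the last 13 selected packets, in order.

10309, 11251, 12193, 13135, 14077, 15019, 15961, 16903, 17845, 18787, 19729, 20671, 21613

k = N/n = 21666/23 = 942
11th selection = 889 + 10×942 = 10309
12th: 10309 + 942 = 11251
13th: 11251 + 942 = 12193
14th: 12193 + 942 = 13135
15th: 13135 + 942 = 14077
16th: 14077 + 942 = 15019
17th: 15019 + 942 = 15961
18th: 15961 + 942 = 16903
19th: 16903 + 942 = 17845
20th: 17845 + 942 = 18787
21st: 18787 + 942 = 19729
22nd: 19729 + 942 = 20671
23rd: 20671 + 942 = 21613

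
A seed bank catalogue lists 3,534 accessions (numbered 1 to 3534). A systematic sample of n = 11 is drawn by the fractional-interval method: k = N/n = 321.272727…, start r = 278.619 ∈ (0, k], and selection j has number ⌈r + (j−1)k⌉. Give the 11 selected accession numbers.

279, 600, 922, 1243, 1564, 1885, 2207, 2528, 2849, 3171, 3492

j=1: r + 0k = 278.619 → ⌈·⌉ = 279
j=2: r + 1k = 599.891727… → ⌈·⌉ = 600
j=3: r + 2k = 921.164454… → ⌈·⌉ = 922
j=4: r + 3k = 1242.437181… → ⌈·⌉ = 1243
j=5: r + 4k = 1563.709909… → ⌈·⌉ = 1564
j=6: r + 5k = 1884.982636… → ⌈·⌉ = 1885
j=7: r + 6k = 2206.255363… → ⌈·⌉ = 2207
j=8: r + 7k = 2527.528090… → ⌈·⌉ = 2528
j=9: r + 8k = 2848.800818… → ⌈·⌉ = 2849
j=10: r + 9k = 3170.073545… → ⌈·⌉ = 3171
j=11: r + 10k = 3491.346272… → ⌈·⌉ = 3492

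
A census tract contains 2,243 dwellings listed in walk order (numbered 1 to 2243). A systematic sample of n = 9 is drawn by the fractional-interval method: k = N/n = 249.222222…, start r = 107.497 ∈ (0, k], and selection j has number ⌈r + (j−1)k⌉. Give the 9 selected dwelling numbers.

108, 357, 606, 856, 1105, 1354, 1603, 1853, 2102

j=1: r + 0k = 107.497 → ⌈·⌉ = 108
j=2: r + 1k = 356.719222… → ⌈·⌉ = 357
j=3: r + 2k = 605.941444… → ⌈·⌉ = 606
j=4: r + 3k = 855.163666… → ⌈·⌉ = 856
j=5: r + 4k = 1104.385888… → ⌈·⌉ = 1105
j=6: r + 5k = 1353.608111… → ⌈·⌉ = 1354
j=7: r + 6k = 1602.830333… → ⌈·⌉ = 1603
j=8: r + 7k = 1852.052555… → ⌈·⌉ = 1853
j=9: r + 8k = 2101.274777… → ⌈·⌉ = 2102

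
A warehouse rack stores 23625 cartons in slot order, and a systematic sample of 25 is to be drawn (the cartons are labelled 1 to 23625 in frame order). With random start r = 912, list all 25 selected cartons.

912, 1857, 2802, 3747, 4692, 5637, 6582, 7527, 8472, 9417, 10362, 11307, 12252, 13197, 14142, 15087, 16032, 16977, 17922, 18867, 19812, 20757, 21702, 22647, 23592

k = N/n = 23625/25 = 945
carton 1: 912
carton 2: 912 + 945 = 1857
carton 3: 1857 + 945 = 2802
carton 4: 2802 + 945 = 3747
carton 5: 3747 + 945 = 4692
carton 6: 4692 + 945 = 5637
carton 7: 5637 + 945 = 6582
carton 8: 6582 + 945 = 7527
carton 9: 7527 + 945 = 8472
carton 10: 8472 + 945 = 9417
carton 11: 9417 + 945 = 10362
carton 12: 10362 + 945 = 11307
carton 13: 11307 + 945 = 12252
carton 14: 12252 + 945 = 13197
carton 15: 13197 + 945 = 14142
carton 16: 14142 + 945 = 15087
carton 17: 15087 + 945 = 16032
carton 18: 16032 + 945 = 16977
carton 19: 16977 + 945 = 17922
carton 20: 17922 + 945 = 18867
carton 21: 18867 + 945 = 19812
carton 22: 19812 + 945 = 20757
carton 23: 20757 + 945 = 21702
carton 24: 21702 + 945 = 22647
carton 25: 22647 + 945 = 23592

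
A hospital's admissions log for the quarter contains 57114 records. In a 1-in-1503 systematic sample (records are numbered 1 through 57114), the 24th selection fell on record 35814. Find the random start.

1245

k = 1503
r = 35814 − (24−1)×1503 = 35814 − 34569 = 1245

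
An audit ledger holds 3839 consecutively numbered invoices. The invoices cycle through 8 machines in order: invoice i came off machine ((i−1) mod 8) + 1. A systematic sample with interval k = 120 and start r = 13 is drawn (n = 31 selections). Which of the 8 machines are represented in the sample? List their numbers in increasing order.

5

Consecutive selections differ by k = 120, so their machine numbers differ by 120 mod 8 = 0.
gcd(120, 8) = 8, so the sample visits 8/8 = 1 distinct residues mod 8.
Start 13 is machine 5; the machines hit are 5.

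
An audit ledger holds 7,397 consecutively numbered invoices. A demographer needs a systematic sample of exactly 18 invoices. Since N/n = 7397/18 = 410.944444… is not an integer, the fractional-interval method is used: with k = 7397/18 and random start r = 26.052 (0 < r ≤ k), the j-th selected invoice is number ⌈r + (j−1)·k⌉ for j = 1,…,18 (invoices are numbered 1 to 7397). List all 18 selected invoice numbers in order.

j=1: r + 0k = 26.052 → ⌈·⌉ = 27
j=2: r + 1k = 436.996444… → ⌈·⌉ = 437
j=3: r + 2k = 847.940888… → ⌈·⌉ = 848
j=4: r + 3k = 1258.885333… → ⌈·⌉ = 1259
j=5: r + 4k = 1669.829777… → ⌈·⌉ = 1670
j=6: r + 5k = 2080.774222… → ⌈·⌉ = 2081
j=7: r + 6k = 2491.718666… → ⌈·⌉ = 2492
j=8: r + 7k = 2902.663111… → ⌈·⌉ = 2903
j=9: r + 8k = 3313.607555… → ⌈·⌉ = 3314
j=10: r + 9k = 3724.552 → ⌈·⌉ = 3725
j=11: r + 10k = 4135.496444… → ⌈·⌉ = 4136
j=12: r + 11k = 4546.440888… → ⌈·⌉ = 4547
j=13: r + 12k = 4957.385333… → ⌈·⌉ = 4958
j=14: r + 13k = 5368.329777… → ⌈·⌉ = 5369
j=15: r + 14k = 5779.274222… → ⌈·⌉ = 5780
j=16: r + 15k = 6190.218666… → ⌈·⌉ = 6191
j=17: r + 16k = 6601.163111… → ⌈·⌉ = 6602
j=18: r + 17k = 7012.107555… → ⌈·⌉ = 7013

27, 437, 848, 1259, 1670, 2081, 2492, 2903, 3314, 3725, 4136, 4547, 4958, 5369, 5780, 6191, 6602, 7013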